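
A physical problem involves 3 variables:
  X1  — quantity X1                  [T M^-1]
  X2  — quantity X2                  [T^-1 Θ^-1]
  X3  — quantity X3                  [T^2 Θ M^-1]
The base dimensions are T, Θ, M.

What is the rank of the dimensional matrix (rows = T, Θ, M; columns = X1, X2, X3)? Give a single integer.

Exponent matrix [T,Θ,M] × [X1,X2,X3]:
  T: [ 1 -1  2]
  Θ: [ 0 -1  1]
  M: [-1  0 -1]
Row reduction gives pivot columns X1,X2; rank = 2

2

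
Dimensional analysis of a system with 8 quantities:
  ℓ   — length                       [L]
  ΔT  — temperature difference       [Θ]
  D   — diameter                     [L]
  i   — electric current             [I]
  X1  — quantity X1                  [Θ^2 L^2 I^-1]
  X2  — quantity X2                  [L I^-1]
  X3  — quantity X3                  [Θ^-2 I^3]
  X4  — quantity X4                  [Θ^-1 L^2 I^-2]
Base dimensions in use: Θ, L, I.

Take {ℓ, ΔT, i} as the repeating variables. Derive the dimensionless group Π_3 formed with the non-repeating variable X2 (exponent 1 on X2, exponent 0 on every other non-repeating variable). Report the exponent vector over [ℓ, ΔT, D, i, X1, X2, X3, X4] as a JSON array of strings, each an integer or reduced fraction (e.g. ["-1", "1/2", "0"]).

["-1", "0", "0", "1", "0", "1", "0", "0"]

Write exponents as rows Θ,L,I / cols ℓ,ΔT,D,i,X1,X2,X3,X4:
  Θ: [ 0  1  0  0  2  0 -2 -1]
  L: [ 1  0  1  0  2  1  0  2]
  I: [ 0  0  0  1 -1 -1  3 -2]
Echelon form has 3 nonzero rows (pivots: ℓ,ΔT,i)
Pivot set = {ℓ,ΔT,i}, free = {D,X1,X2,X3,X4}
RREF:
  r0: [   1    0    1    0    2    1    0    2]
  r1: [   0    1    0    0    2    0   -2   -1]
  r2: [   0    0    0    1   -1   -1    3   -2]
Fix exponent of X2 at 1, D at 0, X1 at 0, X3 at 0, X4 at 0; solve each RREF row for its pivot's exponent:
  r0: exp(ℓ) + (1)·1 = 0 ⇒ exp(ℓ) = -1
  r1: exp(ΔT) + (0)·1 = 0 ⇒ exp(ΔT) = 0
  r2: exp(i) + (-1)·1 = 0 ⇒ exp(i) = 1
Π_3 = ℓ^-1 · i · X2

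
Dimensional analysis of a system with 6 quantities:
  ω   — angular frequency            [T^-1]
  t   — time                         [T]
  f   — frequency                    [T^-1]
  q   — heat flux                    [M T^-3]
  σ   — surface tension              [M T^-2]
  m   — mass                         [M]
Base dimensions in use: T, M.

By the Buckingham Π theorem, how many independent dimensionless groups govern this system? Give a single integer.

4

Dimensional matrix (T×M by ω×t×f×q×σ×m):
  T: [-1  1 -1 -3 -2  0]
  M: [ 0  0  0  1  1  1]
Row reduction gives pivot columns ω,q; rank = 2
Π count = n − r = 6 − 2 = 4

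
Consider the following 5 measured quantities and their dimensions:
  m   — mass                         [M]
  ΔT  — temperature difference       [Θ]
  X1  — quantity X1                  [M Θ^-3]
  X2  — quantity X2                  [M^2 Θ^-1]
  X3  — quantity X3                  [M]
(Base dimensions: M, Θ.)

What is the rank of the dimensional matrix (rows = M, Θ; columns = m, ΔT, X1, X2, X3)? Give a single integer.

Exponent matrix [M,Θ] × [m,ΔT,X1,X2,X3]:
  M: [ 1  0  1  2  1]
  Θ: [ 0  1 -3 -1  0]
RREF → pivots at {m,ΔT} ⇒ r = 2

2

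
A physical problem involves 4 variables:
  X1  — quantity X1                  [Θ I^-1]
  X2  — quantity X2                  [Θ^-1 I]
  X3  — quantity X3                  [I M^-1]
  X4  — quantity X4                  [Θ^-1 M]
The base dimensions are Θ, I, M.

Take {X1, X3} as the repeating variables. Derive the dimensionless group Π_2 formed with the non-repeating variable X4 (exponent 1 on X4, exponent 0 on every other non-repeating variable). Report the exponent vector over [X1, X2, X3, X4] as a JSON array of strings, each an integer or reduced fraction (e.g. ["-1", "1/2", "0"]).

["1", "0", "1", "1"]

Exponent matrix [Θ,I,M] × [X1,X2,X3,X4]:
  Θ: [ 1 -1  0 -1]
  I: [-1  1  1  0]
  M: [ 0  0 -1  1]
Row reduction gives pivot columns X1,X3; rank = 2
Pivot set = {X1,X3}, free = {X2,X4}
RREF:
  r0: [   1   -1    0   -1]
  r1: [   0    0    1   -1]
  r2: [   0    0    0    0]
Fix exponent of X4 at 1, X2 at 0; solve each RREF row for its pivot's exponent:
  r0: exp(X1) + (-1)·1 = 0 ⇒ exp(X1) = 1
  r1: exp(X3) + (-1)·1 = 0 ⇒ exp(X3) = 1
Π_2 = X1 · X3 · X4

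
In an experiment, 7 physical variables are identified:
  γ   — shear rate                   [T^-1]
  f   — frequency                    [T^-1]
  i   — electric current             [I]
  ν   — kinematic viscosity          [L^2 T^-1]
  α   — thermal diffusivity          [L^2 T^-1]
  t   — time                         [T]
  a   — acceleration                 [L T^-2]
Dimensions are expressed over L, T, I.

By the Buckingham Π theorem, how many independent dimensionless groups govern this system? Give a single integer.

Dimensional matrix (L×T×I by γ×f×i×ν×α×t×a):
  L: [ 0  0  0  2  2  0  1]
  T: [-1 -1  0 -1 -1  1 -2]
  I: [ 0  0  1  0  0  0  0]
Echelon form has 3 nonzero rows (pivots: γ,i,ν)
7 vars − rank 3 = 4 Π groups

4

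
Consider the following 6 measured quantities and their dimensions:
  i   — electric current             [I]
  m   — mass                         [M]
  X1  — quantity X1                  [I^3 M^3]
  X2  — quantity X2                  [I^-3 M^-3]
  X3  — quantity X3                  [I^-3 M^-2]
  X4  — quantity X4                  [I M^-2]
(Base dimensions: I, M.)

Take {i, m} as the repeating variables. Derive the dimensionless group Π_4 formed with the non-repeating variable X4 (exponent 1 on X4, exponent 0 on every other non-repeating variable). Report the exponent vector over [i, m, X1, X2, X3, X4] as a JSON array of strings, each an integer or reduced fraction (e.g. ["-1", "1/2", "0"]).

["-1", "2", "0", "0", "0", "1"]

Exponent matrix [I,M] × [i,m,X1,X2,X3,X4]:
  I: [ 1  0  3 -3 -3  1]
  M: [ 0  1  3 -3 -2 -2]
Echelon form has 2 nonzero rows (pivots: i,m)
Pivot set = {i,m}, free = {X1,X2,X3,X4}
RREF:
  r0: [   1    0    3   -3   -3    1]
  r1: [   0    1    3   -3   -2   -2]
Fix exponent of X4 at 1, X1 at 0, X2 at 0, X3 at 0; solve each RREF row for its pivot's exponent:
  r0: exp(i) + (1)·1 = 0 ⇒ exp(i) = -1
  r1: exp(m) + (-2)·1 = 0 ⇒ exp(m) = 2
Π_4 = i^-1 · m^2 · X4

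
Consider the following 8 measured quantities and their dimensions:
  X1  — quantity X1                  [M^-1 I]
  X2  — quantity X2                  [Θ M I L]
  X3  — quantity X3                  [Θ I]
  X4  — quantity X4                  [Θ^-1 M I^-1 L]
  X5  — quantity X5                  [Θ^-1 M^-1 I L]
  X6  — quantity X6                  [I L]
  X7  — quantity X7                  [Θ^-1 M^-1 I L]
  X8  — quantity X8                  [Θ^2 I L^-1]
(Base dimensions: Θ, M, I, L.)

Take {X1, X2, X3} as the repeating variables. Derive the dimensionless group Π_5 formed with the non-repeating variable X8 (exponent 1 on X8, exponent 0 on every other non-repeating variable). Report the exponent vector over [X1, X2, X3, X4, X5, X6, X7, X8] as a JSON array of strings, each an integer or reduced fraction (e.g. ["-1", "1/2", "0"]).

["1", "1", "-3", "0", "0", "0", "0", "1"]

Dimensional matrix (Θ×M×I×L by X1×X2×X3×X4×X5×X6×X7×X8):
  Θ: [ 0  1  1 -1 -1  0 -1  2]
  M: [-1  1  0  1 -1  0 -1  0]
  I: [ 1  1  1 -1  1  1  1  1]
  L: [ 0  1  0  1  1  1  1 -1]
RREF → pivots at {X1,X2,X3} ⇒ r = 3
Repeat: X1,X2,X3; free: X4,X5,X6,X7,X8
RREF:
  r0: [   1    0    0    0    2    1    2   -1]
  r1: [   0    1    0    1    1    1    1   -1]
  r2: [   0    0    1   -2   -2   -1   -2    3]
  r3: [   0    0    0    0    0    0    0    0]
Fix exponent of X8 at 1, X4 at 0, X5 at 0, X6 at 0, X7 at 0; solve each RREF row for its pivot's exponent:
  r0: exp(X1) + (-1)·1 = 0 ⇒ exp(X1) = 1
  r1: exp(X2) + (-1)·1 = 0 ⇒ exp(X2) = 1
  r2: exp(X3) + (3)·1 = 0 ⇒ exp(X3) = -3
Π_5 = X1 · X2 · X3^-3 · X8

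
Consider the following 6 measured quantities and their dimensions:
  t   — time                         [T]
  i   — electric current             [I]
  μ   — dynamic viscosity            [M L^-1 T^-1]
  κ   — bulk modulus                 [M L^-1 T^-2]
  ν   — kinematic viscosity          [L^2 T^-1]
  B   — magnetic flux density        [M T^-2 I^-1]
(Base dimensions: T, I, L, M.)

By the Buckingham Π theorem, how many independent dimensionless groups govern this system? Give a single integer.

2

Dimensional matrix (T×I×L×M by t×i×μ×κ×ν×B):
  T: [ 1  0 -1 -2 -1 -2]
  I: [ 0  1  0  0  0 -1]
  L: [ 0  0 -1 -1  2  0]
  M: [ 0  0  1  1  0  1]
RREF → pivots at {t,i,μ,ν} ⇒ r = 4
Π count = n − r = 6 − 4 = 2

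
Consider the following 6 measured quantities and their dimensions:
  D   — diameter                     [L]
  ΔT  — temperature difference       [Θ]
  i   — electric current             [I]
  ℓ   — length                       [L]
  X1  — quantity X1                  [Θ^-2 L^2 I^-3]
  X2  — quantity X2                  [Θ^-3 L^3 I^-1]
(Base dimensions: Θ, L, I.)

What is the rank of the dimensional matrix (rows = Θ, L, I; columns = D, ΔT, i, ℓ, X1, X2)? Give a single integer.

3

Exponent matrix [Θ,L,I] × [D,ΔT,i,ℓ,X1,X2]:
  Θ: [ 0  1  0  0 -2 -3]
  L: [ 1  0  0  1  2  3]
  I: [ 0  0  1  0 -3 -1]
Echelon form has 3 nonzero rows (pivots: D,ΔT,i)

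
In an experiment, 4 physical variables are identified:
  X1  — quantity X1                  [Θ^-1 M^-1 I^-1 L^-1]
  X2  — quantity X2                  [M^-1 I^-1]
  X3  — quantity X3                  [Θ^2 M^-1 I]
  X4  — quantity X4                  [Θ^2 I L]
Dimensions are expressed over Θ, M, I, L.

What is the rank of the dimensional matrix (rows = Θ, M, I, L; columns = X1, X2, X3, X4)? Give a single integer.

3

Dimensional matrix (Θ×M×I×L by X1×X2×X3×X4):
  Θ: [-1  0  2  2]
  M: [-1 -1 -1  0]
  I: [-1 -1  1  1]
  L: [-1  0  0  1]
RREF → pivots at {X1,X2,X3} ⇒ r = 3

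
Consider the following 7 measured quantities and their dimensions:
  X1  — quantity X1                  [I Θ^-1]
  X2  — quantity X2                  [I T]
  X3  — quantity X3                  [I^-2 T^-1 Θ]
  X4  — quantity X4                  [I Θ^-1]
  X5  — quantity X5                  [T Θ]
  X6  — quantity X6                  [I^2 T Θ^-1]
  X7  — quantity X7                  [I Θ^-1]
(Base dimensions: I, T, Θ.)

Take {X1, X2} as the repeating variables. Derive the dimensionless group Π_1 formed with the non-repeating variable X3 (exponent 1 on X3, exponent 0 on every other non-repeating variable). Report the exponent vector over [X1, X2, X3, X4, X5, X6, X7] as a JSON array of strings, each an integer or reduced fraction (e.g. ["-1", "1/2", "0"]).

["1", "1", "1", "0", "0", "0", "0"]

Exponent matrix [I,T,Θ] × [X1,X2,X3,X4,X5,X6,X7]:
  I: [ 1  1 -2  1  0  2  1]
  T: [ 0  1 -1  0  1  1  0]
  Θ: [-1  0  1 -1  1 -1 -1]
Row reduction gives pivot columns X1,X2; rank = 2
Repeat: X1,X2; free: X3,X4,X5,X6,X7
RREF:
  r0: [   1    0   -1    1   -1    1    1]
  r1: [   0    1   -1    0    1    1    0]
  r2: [   0    0    0    0    0    0    0]
Fix exponent of X3 at 1, X4 at 0, X5 at 0, X6 at 0, X7 at 0; solve each RREF row for its pivot's exponent:
  r0: exp(X1) + (-1)·1 = 0 ⇒ exp(X1) = 1
  r1: exp(X2) + (-1)·1 = 0 ⇒ exp(X2) = 1
Π_1 = X1 · X2 · X3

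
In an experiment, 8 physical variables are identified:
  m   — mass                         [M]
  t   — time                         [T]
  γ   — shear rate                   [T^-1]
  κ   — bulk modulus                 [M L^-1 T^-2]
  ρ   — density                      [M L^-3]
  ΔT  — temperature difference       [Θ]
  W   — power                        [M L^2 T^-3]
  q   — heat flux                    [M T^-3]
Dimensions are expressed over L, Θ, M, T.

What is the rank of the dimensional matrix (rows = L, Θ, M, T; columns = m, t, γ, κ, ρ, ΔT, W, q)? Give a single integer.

Write exponents as rows L,Θ,M,T / cols m,t,γ,κ,ρ,ΔT,W,q:
  L: [ 0  0  0 -1 -3  0  2  0]
  Θ: [ 0  0  0  0  0  1  0  0]
  M: [ 1  0  0  1  1  0  1  1]
  T: [ 0  1 -1 -2  0  0 -3 -3]
Echelon form has 4 nonzero rows (pivots: m,t,κ,ΔT)

4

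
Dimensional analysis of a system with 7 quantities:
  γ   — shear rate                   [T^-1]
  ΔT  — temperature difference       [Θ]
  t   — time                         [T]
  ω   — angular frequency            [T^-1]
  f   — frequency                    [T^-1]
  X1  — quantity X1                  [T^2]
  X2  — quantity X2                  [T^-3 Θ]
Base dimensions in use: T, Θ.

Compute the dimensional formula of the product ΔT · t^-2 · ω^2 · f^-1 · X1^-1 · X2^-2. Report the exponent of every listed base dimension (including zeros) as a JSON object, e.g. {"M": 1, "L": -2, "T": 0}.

Write exponents as rows T,Θ / cols γ,ΔT,t,ω,f,X1,X2:
  T: [-1  0  1 -1 -1  2 -3]
  Θ: [ 0  1  0  0  0  0  1]
  [T]: (1)·0+(-2)·1+(2)·-1+(-1)·-1+(-1)·2+(-2)·-3 = 1
  [Θ]: (1)·1+(-2)·0+(2)·0+(-1)·0+(-1)·0+(-2)·1 = -1
⇒ T Θ^-1

{"T": 1, "Θ": -1}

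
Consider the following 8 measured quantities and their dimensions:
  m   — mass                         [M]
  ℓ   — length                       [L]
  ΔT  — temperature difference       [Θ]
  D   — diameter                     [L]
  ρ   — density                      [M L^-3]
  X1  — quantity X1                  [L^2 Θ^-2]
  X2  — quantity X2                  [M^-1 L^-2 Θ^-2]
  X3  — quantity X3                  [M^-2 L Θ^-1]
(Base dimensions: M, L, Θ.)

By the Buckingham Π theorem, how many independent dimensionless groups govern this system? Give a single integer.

Exponent matrix [M,L,Θ] × [m,ℓ,ΔT,D,ρ,X1,X2,X3]:
  M: [ 1  0  0  0  1  0 -1 -2]
  L: [ 0  1  0  1 -3  2 -2  1]
  Θ: [ 0  0  1  0  0 -2 -2 -1]
RREF → pivots at {m,ℓ,ΔT} ⇒ r = 3
Π count = n − r = 8 − 3 = 5

5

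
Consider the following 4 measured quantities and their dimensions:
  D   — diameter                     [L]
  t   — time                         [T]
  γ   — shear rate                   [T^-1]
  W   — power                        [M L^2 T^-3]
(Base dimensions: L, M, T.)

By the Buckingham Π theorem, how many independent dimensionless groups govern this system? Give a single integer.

1

Exponent matrix [L,M,T] × [D,t,γ,W]:
  L: [ 1  0  0  2]
  M: [ 0  0  0  1]
  T: [ 0  1 -1 -3]
RREF → pivots at {D,t,W} ⇒ r = 3
n=4, r=3 ⇒ 1 dimensionless group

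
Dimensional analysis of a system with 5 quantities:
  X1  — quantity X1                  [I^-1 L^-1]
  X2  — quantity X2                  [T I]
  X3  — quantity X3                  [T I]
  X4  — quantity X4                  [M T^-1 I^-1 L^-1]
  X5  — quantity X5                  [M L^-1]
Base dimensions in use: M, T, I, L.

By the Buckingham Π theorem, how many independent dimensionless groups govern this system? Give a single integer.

2

Write exponents as rows M,T,I,L / cols X1,X2,X3,X4,X5:
  M: [ 0  0  0  1  1]
  T: [ 0  1  1 -1  0]
  I: [-1  1  1 -1  0]
  L: [-1  0  0 -1 -1]
Echelon form has 3 nonzero rows (pivots: X1,X2,X4)
Π count = n − r = 5 − 3 = 2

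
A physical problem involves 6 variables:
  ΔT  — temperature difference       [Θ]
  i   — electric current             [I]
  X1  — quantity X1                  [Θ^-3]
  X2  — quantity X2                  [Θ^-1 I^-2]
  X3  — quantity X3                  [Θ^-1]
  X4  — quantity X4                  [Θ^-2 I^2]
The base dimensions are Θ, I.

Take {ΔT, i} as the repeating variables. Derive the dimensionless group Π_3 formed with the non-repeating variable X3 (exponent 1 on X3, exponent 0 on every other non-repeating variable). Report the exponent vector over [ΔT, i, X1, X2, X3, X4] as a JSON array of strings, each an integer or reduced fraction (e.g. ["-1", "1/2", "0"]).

["1", "0", "0", "0", "1", "0"]

Write exponents as rows Θ,I / cols ΔT,i,X1,X2,X3,X4:
  Θ: [ 1  0 -3 -1 -1 -2]
  I: [ 0  1  0 -2  0  2]
Row reduction gives pivot columns ΔT,i; rank = 2
Pivot set = {ΔT,i}, free = {X1,X2,X3,X4}
RREF:
  r0: [   1    0   -3   -1   -1   -2]
  r1: [   0    1    0   -2    0    2]
Fix exponent of X3 at 1, X1 at 0, X2 at 0, X4 at 0; solve each RREF row for its pivot's exponent:
  r0: exp(ΔT) + (-1)·1 = 0 ⇒ exp(ΔT) = 1
  r1: exp(i) + (0)·1 = 0 ⇒ exp(i) = 0
Π_3 = ΔT · X3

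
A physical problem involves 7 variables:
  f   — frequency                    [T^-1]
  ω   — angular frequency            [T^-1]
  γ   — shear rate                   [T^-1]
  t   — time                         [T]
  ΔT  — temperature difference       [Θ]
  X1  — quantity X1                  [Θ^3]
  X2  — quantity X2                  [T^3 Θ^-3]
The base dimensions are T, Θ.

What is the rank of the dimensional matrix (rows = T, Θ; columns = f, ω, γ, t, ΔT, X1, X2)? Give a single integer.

2

Exponent matrix [T,Θ] × [f,ω,γ,t,ΔT,X1,X2]:
  T: [-1 -1 -1  1  0  0  3]
  Θ: [ 0  0  0  0  1  3 -3]
RREF → pivots at {f,ΔT} ⇒ r = 2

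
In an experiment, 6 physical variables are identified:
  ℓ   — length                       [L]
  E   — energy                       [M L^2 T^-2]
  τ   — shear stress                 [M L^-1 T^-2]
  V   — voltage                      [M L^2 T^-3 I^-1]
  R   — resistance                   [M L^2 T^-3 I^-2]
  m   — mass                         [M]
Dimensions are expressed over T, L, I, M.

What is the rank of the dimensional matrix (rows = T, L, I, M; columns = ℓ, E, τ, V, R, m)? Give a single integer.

Exponent matrix [T,L,I,M] × [ℓ,E,τ,V,R,m]:
  T: [ 0 -2 -2 -3 -3  0]
  L: [ 1  2 -1  2  2  0]
  I: [ 0  0  0 -1 -2  0]
  M: [ 0  1  1  1  1  1]
Row reduction gives pivot columns ℓ,E,V,R; rank = 4

4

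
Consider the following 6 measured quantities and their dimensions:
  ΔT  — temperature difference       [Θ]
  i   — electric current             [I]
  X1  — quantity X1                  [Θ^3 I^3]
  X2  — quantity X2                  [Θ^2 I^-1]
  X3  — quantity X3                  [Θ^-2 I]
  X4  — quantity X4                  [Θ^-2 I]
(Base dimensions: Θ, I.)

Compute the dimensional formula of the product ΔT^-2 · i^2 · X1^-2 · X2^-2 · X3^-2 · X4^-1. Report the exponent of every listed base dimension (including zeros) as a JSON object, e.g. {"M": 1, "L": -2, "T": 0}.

Write exponents as rows Θ,I / cols ΔT,i,X1,X2,X3,X4:
  Θ: [ 1  0  3  2 -2 -2]
  I: [ 0  1  3 -1  1  1]
  [Θ]: (-2)·1+(2)·0+(-2)·3+(-2)·2+(-2)·-2+(-1)·-2 = -6
  [I]: (-2)·0+(2)·1+(-2)·3+(-2)·-1+(-2)·1+(-1)·1 = -5
⇒ Θ^-6 I^-5

{"Θ": -6, "I": -5}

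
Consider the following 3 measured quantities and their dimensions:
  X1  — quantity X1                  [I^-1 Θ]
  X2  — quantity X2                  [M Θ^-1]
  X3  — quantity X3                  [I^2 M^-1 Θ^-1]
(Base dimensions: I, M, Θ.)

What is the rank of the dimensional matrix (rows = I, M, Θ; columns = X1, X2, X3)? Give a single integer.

2

Exponent matrix [I,M,Θ] × [X1,X2,X3]:
  I: [-1  0  2]
  M: [ 0  1 -1]
  Θ: [ 1 -1 -1]
RREF → pivots at {X1,X2} ⇒ r = 2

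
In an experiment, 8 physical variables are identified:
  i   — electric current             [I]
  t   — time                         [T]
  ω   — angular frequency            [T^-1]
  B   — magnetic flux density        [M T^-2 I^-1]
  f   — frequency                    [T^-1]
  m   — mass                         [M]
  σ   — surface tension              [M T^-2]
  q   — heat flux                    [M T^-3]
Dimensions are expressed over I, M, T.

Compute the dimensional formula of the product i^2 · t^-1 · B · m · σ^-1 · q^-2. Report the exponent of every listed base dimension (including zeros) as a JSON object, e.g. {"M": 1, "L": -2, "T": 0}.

Exponent matrix [I,M,T] × [i,t,ω,B,f,m,σ,q]:
  I: [ 1  0  0 -1  0  0  0  0]
  M: [ 0  0  0  1  0  1  1  1]
  T: [ 0  1 -1 -2 -1  0 -2 -3]
  [I]: (2)·1+(-1)·0+(1)·-1+(1)·0+(-1)·0+(-2)·0 = 1
  [M]: (2)·0+(-1)·0+(1)·1+(1)·1+(-1)·1+(-2)·1 = -1
  [T]: (2)·0+(-1)·1+(1)·-2+(1)·0+(-1)·-2+(-2)·-3 = 5
⇒ I M^-1 T^5

{"I": 1, "M": -1, "T": 5}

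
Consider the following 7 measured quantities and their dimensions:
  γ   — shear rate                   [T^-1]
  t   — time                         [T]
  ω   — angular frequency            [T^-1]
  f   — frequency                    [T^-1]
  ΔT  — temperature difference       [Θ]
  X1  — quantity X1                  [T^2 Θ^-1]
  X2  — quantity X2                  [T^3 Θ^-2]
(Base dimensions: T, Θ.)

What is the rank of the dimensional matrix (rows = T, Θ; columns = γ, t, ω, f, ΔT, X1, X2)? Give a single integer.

2

Write exponents as rows T,Θ / cols γ,t,ω,f,ΔT,X1,X2:
  T: [-1  1 -1 -1  0  2  3]
  Θ: [ 0  0  0  0  1 -1 -2]
RREF → pivots at {γ,ΔT} ⇒ r = 2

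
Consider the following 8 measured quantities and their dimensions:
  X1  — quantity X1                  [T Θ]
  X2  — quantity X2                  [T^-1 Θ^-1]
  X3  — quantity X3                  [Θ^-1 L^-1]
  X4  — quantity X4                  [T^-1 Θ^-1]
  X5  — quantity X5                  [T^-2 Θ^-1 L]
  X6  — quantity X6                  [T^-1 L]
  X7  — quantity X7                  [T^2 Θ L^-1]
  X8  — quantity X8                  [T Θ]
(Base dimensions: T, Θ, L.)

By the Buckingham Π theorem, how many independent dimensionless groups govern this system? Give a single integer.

6

Exponent matrix [T,Θ,L] × [X1,X2,X3,X4,X5,X6,X7,X8]:
  T: [ 1 -1  0 -1 -2 -1  2  1]
  Θ: [ 1 -1 -1 -1 -1  0  1  1]
  L: [ 0  0 -1  0  1  1 -1  0]
Echelon form has 2 nonzero rows (pivots: X1,X3)
Π count = n − r = 8 − 2 = 6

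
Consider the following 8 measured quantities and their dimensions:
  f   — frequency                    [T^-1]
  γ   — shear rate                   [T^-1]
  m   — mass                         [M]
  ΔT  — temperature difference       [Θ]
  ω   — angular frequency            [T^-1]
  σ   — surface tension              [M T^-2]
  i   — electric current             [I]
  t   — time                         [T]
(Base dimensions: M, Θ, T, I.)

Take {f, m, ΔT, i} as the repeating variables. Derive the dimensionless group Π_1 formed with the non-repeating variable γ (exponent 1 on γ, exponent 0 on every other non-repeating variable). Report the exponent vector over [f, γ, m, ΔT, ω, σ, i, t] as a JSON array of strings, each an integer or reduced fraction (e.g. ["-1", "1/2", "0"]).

Write exponents as rows M,Θ,T,I / cols f,γ,m,ΔT,ω,σ,i,t:
  M: [ 0  0  1  0  0  1  0  0]
  Θ: [ 0  0  0  1  0  0  0  0]
  T: [-1 -1  0  0 -1 -2  0  1]
  I: [ 0  0  0  0  0  0  1  0]
RREF → pivots at {f,m,ΔT,i} ⇒ r = 4
Pivot set = {f,m,ΔT,i}, free = {γ,ω,σ,t}
RREF:
  r0: [   1    1    0    0    1    2    0   -1]
  r1: [   0    0    1    0    0    1    0    0]
  r2: [   0    0    0    1    0    0    0    0]
  r3: [   0    0    0    0    0    0    1    0]
Fix exponent of γ at 1, ω at 0, σ at 0, t at 0; solve each RREF row for its pivot's exponent:
  r0: exp(f) + (1)·1 = 0 ⇒ exp(f) = -1
  r1: exp(m) + (0)·1 = 0 ⇒ exp(m) = 0
  r2: exp(ΔT) + (0)·1 = 0 ⇒ exp(ΔT) = 0
  r3: exp(i) + (0)·1 = 0 ⇒ exp(i) = 0
Π_1 = f^-1 · γ

["-1", "1", "0", "0", "0", "0", "0", "0"]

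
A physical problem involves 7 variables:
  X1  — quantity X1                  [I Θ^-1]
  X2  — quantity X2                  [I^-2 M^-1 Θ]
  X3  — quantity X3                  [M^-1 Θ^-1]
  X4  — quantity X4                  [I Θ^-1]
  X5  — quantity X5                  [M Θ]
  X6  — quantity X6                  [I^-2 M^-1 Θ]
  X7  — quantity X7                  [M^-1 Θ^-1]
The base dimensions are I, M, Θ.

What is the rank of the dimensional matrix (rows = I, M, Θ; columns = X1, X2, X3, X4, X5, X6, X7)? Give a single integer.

2

Dimensional matrix (I×M×Θ by X1×X2×X3×X4×X5×X6×X7):
  I: [ 1 -2  0  1  0 -2  0]
  M: [ 0 -1 -1  0  1 -1 -1]
  Θ: [-1  1 -1 -1  1  1 -1]
Row reduction gives pivot columns X1,X2; rank = 2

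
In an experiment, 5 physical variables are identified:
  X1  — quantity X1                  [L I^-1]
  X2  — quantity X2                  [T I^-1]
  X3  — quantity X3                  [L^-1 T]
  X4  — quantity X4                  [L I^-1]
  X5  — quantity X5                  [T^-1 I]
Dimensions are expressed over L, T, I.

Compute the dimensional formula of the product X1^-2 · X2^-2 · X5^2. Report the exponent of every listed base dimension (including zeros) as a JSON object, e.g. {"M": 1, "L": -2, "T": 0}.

{"L": -2, "T": -4, "I": 6}

Dimensional matrix (L×T×I by X1×X2×X3×X4×X5):
  L: [ 1  0 -1  1  0]
  T: [ 0  1  1  0 -1]
  I: [-1 -1  0 -1  1]
  [L]: (-2)·1+(-2)·0+(2)·0 = -2
  [T]: (-2)·0+(-2)·1+(2)·-1 = -4
  [I]: (-2)·-1+(-2)·-1+(2)·1 = 6
⇒ L^-2 T^-4 I^6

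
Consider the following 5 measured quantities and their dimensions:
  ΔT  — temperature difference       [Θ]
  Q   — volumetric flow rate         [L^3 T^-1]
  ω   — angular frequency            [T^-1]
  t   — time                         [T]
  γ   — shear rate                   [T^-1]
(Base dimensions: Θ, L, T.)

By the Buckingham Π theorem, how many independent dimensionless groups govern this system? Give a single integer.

Exponent matrix [Θ,L,T] × [ΔT,Q,ω,t,γ]:
  Θ: [ 1  0  0  0  0]
  L: [ 0  3  0  0  0]
  T: [ 0 -1 -1  1 -1]
RREF → pivots at {ΔT,Q,ω} ⇒ r = 3
5 vars − rank 3 = 2 Π groups

2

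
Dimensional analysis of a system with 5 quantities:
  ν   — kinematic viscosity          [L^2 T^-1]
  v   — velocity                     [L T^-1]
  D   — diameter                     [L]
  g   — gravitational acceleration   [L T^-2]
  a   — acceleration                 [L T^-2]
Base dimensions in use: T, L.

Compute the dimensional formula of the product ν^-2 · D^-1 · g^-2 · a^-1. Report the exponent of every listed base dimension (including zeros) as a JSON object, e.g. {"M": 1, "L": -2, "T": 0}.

Write exponents as rows T,L / cols ν,v,D,g,a:
  T: [-1 -1  0 -2 -2]
  L: [ 2  1  1  1  1]
  [T]: (-2)·-1+(-1)·0+(-2)·-2+(-1)·-2 = 8
  [L]: (-2)·2+(-1)·1+(-2)·1+(-1)·1 = -8
⇒ T^8 L^-8

{"T": 8, "L": -8}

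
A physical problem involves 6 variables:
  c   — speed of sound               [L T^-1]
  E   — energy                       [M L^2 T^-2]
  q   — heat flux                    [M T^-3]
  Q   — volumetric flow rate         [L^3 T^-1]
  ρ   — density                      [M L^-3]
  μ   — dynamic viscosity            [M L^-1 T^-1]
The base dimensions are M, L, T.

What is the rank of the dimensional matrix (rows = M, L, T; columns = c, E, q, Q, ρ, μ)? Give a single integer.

Write exponents as rows M,L,T / cols c,E,q,Q,ρ,μ:
  M: [ 0  1  1  0  1  1]
  L: [ 1  2  0  3 -3 -1]
  T: [-1 -2 -3 -1  0 -1]
Echelon form has 3 nonzero rows (pivots: c,E,q)

3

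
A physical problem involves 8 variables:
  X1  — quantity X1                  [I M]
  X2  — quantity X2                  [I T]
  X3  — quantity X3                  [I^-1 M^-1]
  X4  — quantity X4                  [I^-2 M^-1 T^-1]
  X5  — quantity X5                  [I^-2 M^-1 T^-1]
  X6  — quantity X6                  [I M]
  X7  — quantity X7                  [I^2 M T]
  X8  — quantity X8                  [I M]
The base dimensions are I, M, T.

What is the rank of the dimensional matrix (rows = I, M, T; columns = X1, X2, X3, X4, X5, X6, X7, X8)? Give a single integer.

Write exponents as rows I,M,T / cols X1,X2,X3,X4,X5,X6,X7,X8:
  I: [ 1  1 -1 -2 -2  1  2  1]
  M: [ 1  0 -1 -1 -1  1  1  1]
  T: [ 0  1  0 -1 -1  0  1  0]
Echelon form has 2 nonzero rows (pivots: X1,X2)

2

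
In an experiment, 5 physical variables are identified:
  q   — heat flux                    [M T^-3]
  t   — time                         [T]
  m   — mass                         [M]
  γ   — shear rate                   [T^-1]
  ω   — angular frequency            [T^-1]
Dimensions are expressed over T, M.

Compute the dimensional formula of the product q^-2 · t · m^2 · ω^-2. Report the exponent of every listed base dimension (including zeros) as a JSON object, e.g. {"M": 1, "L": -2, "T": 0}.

{"T": 9, "M": 0}

Exponent matrix [T,M] × [q,t,m,γ,ω]:
  T: [-3  1  0 -1 -1]
  M: [ 1  0  1  0  0]
  [T]: (-2)·-3+(1)·1+(2)·0+(-2)·-1 = 9
  [M]: (-2)·1+(1)·0+(2)·1+(-2)·0 = 0
⇒ T^9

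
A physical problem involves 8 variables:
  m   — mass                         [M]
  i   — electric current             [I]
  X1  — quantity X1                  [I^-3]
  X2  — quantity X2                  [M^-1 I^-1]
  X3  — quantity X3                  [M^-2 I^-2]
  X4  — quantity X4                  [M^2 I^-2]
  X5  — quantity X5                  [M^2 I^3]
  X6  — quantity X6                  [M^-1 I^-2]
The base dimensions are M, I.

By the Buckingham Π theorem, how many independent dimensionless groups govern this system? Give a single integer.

6

Exponent matrix [M,I] × [m,i,X1,X2,X3,X4,X5,X6]:
  M: [ 1  0  0 -1 -2  2  2 -1]
  I: [ 0  1 -3 -1 -2 -2  3 -2]
Row reduction gives pivot columns m,i; rank = 2
8 vars − rank 2 = 6 Π groups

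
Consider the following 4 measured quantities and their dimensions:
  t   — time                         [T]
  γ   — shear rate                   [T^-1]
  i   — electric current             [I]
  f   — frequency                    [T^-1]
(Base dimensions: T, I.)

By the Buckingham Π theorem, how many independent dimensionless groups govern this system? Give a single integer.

Exponent matrix [T,I] × [t,γ,i,f]:
  T: [ 1 -1  0 -1]
  I: [ 0  0  1  0]
Echelon form has 2 nonzero rows (pivots: t,i)
4 vars − rank 2 = 2 Π groups

2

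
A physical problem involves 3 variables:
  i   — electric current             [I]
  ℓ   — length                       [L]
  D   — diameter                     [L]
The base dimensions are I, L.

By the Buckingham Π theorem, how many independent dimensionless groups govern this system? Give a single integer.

Write exponents as rows I,L / cols i,ℓ,D:
  I: [ 1  0  0]
  L: [ 0  1  1]
Echelon form has 2 nonzero rows (pivots: i,ℓ)
n=3, r=2 ⇒ 1 dimensionless group

1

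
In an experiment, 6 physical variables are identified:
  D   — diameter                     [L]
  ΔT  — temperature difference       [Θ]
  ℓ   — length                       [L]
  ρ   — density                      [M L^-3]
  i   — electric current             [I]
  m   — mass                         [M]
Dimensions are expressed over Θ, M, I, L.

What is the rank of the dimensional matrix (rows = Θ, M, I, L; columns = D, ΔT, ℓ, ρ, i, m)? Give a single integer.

Dimensional matrix (Θ×M×I×L by D×ΔT×ℓ×ρ×i×m):
  Θ: [ 0  1  0  0  0  0]
  M: [ 0  0  0  1  0  1]
  I: [ 0  0  0  0  1  0]
  L: [ 1  0  1 -3  0  0]
RREF → pivots at {D,ΔT,ρ,i} ⇒ r = 4

4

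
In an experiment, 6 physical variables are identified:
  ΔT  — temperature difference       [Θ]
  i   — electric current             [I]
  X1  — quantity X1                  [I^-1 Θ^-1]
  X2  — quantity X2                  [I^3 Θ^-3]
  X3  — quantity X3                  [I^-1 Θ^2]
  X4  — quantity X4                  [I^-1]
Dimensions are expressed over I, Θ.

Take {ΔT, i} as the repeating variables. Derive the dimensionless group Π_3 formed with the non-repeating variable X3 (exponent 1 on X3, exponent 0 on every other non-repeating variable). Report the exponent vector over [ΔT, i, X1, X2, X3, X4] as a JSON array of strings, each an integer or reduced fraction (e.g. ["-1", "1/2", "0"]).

["-2", "1", "0", "0", "1", "0"]

Write exponents as rows I,Θ / cols ΔT,i,X1,X2,X3,X4:
  I: [ 0  1 -1  3 -1 -1]
  Θ: [ 1  0 -1 -3  2  0]
RREF → pivots at {ΔT,i} ⇒ r = 2
Pivot set = {ΔT,i}, free = {X1,X2,X3,X4}
RREF:
  r0: [   1    0   -1   -3    2    0]
  r1: [   0    1   -1    3   -1   -1]
Fix exponent of X3 at 1, X1 at 0, X2 at 0, X4 at 0; solve each RREF row for its pivot's exponent:
  r0: exp(ΔT) + (2)·1 = 0 ⇒ exp(ΔT) = -2
  r1: exp(i) + (-1)·1 = 0 ⇒ exp(i) = 1
Π_3 = ΔT^-2 · i · X3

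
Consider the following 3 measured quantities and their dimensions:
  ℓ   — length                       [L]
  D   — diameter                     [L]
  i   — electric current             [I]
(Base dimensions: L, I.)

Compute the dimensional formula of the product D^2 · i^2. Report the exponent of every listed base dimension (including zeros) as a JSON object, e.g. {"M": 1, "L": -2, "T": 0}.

Dimensional matrix (L×I by ℓ×D×i):
  L: [ 1  1  0]
  I: [ 0  0  1]
  [L]: (2)·1+(2)·0 = 2
  [I]: (2)·0+(2)·1 = 2
⇒ L^2 I^2

{"L": 2, "I": 2}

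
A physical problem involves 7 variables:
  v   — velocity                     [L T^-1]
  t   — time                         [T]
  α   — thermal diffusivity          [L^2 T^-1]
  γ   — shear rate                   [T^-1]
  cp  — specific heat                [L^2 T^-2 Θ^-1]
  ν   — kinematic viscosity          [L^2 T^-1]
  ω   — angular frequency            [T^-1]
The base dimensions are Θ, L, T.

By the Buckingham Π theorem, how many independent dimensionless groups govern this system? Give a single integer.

4

Dimensional matrix (Θ×L×T by v×t×α×γ×cp×ν×ω):
  Θ: [ 0  0  0  0 -1  0  0]
  L: [ 1  0  2  0  2  2  0]
  T: [-1  1 -1 -1 -2 -1 -1]
Row reduction gives pivot columns v,t,cp; rank = 3
7 vars − rank 3 = 4 Π groups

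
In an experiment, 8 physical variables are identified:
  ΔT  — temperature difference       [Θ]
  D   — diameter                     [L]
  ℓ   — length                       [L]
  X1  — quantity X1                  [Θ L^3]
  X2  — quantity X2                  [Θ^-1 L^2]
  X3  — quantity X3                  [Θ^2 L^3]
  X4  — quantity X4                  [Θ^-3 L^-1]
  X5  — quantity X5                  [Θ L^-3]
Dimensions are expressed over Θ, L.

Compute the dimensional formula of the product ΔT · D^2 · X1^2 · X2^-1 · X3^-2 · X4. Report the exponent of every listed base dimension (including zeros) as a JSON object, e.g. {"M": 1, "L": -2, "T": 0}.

{"Θ": -3, "L": -1}

Write exponents as rows Θ,L / cols ΔT,D,ℓ,X1,X2,X3,X4,X5:
  Θ: [ 1  0  0  1 -1  2 -3  1]
  L: [ 0  1  1  3  2  3 -1 -3]
  [Θ]: (1)·1+(2)·0+(2)·1+(-1)·-1+(-2)·2+(1)·-3 = -3
  [L]: (1)·0+(2)·1+(2)·3+(-1)·2+(-2)·3+(1)·-1 = -1
⇒ Θ^-3 L^-1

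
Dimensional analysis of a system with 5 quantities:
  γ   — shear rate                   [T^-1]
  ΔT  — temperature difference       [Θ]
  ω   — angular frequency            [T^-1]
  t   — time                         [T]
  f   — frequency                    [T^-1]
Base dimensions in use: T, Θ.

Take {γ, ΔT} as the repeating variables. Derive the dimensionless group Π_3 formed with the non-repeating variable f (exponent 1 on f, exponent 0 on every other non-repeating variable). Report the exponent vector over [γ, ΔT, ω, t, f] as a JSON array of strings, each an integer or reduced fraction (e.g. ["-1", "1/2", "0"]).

Dimensional matrix (T×Θ by γ×ΔT×ω×t×f):
  T: [-1  0 -1  1 -1]
  Θ: [ 0  1  0  0  0]
Echelon form has 2 nonzero rows (pivots: γ,ΔT)
Repeat: γ,ΔT; free: ω,t,f
RREF:
  r0: [   1    0    1   -1    1]
  r1: [   0    1    0    0    0]
Fix exponent of f at 1, ω at 0, t at 0; solve each RREF row for its pivot's exponent:
  r0: exp(γ) + (1)·1 = 0 ⇒ exp(γ) = -1
  r1: exp(ΔT) + (0)·1 = 0 ⇒ exp(ΔT) = 0
Π_3 = γ^-1 · f

["-1", "0", "0", "0", "1"]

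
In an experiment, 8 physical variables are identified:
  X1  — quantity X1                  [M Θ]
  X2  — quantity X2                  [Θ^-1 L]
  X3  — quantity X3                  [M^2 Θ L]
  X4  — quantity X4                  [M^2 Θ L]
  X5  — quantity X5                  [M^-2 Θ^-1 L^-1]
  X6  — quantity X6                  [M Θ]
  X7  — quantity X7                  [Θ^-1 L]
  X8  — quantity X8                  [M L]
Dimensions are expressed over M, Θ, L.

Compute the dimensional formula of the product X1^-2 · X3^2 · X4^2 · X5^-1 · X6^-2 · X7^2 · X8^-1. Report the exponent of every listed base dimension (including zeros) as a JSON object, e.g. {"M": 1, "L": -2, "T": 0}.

{"M": 5, "Θ": -1, "L": 6}

Write exponents as rows M,Θ,L / cols X1,X2,X3,X4,X5,X6,X7,X8:
  M: [ 1  0  2  2 -2  1  0  1]
  Θ: [ 1 -1  1  1 -1  1 -1  0]
  L: [ 0  1  1  1 -1  0  1  1]
  [M]: (-2)·1+(2)·2+(2)·2+(-1)·-2+(-2)·1+(2)·0+(-1)·1 = 5
  [Θ]: (-2)·1+(2)·1+(2)·1+(-1)·-1+(-2)·1+(2)·-1+(-1)·0 = -1
  [L]: (-2)·0+(2)·1+(2)·1+(-1)·-1+(-2)·0+(2)·1+(-1)·1 = 6
⇒ M^5 Θ^-1 L^6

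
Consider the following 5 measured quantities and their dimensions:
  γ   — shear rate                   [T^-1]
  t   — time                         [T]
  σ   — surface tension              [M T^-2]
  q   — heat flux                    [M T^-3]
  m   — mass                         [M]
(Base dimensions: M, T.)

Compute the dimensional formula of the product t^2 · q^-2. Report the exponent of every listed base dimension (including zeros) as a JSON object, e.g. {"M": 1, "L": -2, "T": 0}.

Write exponents as rows M,T / cols γ,t,σ,q,m:
  M: [ 0  0  1  1  1]
  T: [-1  1 -2 -3  0]
  [M]: (2)·0+(-2)·1 = -2
  [T]: (2)·1+(-2)·-3 = 8
⇒ M^-2 T^8

{"M": -2, "T": 8}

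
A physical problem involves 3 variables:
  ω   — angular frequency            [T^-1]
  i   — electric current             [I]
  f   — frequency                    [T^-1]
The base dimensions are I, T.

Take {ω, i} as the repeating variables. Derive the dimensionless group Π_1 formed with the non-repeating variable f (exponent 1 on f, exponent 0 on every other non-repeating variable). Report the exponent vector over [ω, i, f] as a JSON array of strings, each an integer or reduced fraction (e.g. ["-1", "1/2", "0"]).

["-1", "0", "1"]

Write exponents as rows I,T / cols ω,i,f:
  I: [ 0  1  0]
  T: [-1  0 -1]
Echelon form has 2 nonzero rows (pivots: ω,i)
Repeat: ω,i; free: f
RREF:
  r0: [   1    0    1]
  r1: [   0    1    0]
Fix exponent of f at 1; solve each RREF row for its pivot's exponent:
  r0: exp(ω) + (1)·1 = 0 ⇒ exp(ω) = -1
  r1: exp(i) + (0)·1 = 0 ⇒ exp(i) = 0
Π_1 = ω^-1 · f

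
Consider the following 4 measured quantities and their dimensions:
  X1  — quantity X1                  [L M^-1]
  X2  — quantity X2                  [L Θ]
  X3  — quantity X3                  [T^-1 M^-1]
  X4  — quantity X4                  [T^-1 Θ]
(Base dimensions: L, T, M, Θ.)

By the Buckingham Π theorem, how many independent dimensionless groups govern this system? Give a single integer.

Exponent matrix [L,T,M,Θ] × [X1,X2,X3,X4]:
  L: [ 1  1  0  0]
  T: [ 0  0 -1 -1]
  M: [-1  0 -1  0]
  Θ: [ 0  1  0  1]
Row reduction gives pivot columns X1,X2,X3; rank = 3
n=4, r=3 ⇒ 1 dimensionless group

1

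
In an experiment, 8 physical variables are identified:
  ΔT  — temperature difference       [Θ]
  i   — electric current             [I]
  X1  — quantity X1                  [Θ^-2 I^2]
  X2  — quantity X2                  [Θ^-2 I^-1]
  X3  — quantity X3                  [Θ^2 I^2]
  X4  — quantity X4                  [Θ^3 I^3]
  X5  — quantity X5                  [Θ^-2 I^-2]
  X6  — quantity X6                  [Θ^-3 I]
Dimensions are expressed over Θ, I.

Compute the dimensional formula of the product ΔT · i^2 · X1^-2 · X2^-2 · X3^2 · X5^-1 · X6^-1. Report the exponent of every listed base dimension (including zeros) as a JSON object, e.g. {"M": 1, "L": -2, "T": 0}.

{"Θ": 18, "I": 5}

Exponent matrix [Θ,I] × [ΔT,i,X1,X2,X3,X4,X5,X6]:
  Θ: [ 1  0 -2 -2  2  3 -2 -3]
  I: [ 0  1  2 -1  2  3 -2  1]
  [Θ]: (1)·1+(2)·0+(-2)·-2+(-2)·-2+(2)·2+(-1)·-2+(-1)·-3 = 18
  [I]: (1)·0+(2)·1+(-2)·2+(-2)·-1+(2)·2+(-1)·-2+(-1)·1 = 5
⇒ Θ^18 I^5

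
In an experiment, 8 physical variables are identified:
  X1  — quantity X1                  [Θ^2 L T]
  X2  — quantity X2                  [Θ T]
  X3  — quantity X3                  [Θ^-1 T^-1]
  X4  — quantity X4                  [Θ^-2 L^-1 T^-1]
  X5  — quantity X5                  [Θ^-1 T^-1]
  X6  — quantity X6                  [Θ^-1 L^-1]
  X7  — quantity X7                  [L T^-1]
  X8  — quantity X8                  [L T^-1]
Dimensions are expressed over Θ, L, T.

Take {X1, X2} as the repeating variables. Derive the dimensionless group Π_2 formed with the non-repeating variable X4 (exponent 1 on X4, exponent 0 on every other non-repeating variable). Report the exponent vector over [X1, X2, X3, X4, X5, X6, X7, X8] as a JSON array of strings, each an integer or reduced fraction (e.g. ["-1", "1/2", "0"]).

Exponent matrix [Θ,L,T] × [X1,X2,X3,X4,X5,X6,X7,X8]:
  Θ: [ 2  1 -1 -2 -1 -1  0  0]
  L: [ 1  0  0 -1  0 -1  1  1]
  T: [ 1  1 -1 -1 -1  0 -1 -1]
Row reduction gives pivot columns X1,X2; rank = 2
Repeat: X1,X2; free: X3,X4,X5,X6,X7,X8
RREF:
  r0: [   1    0    0   -1    0   -1    1    1]
  r1: [   0    1   -1    0   -1    1   -2   -2]
  r2: [   0    0    0    0    0    0    0    0]
Fix exponent of X4 at 1, X3 at 0, X5 at 0, X6 at 0, X7 at 0, X8 at 0; solve each RREF row for its pivot's exponent:
  r0: exp(X1) + (-1)·1 = 0 ⇒ exp(X1) = 1
  r1: exp(X2) + (0)·1 = 0 ⇒ exp(X2) = 0
Π_2 = X1 · X4

["1", "0", "0", "1", "0", "0", "0", "0"]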